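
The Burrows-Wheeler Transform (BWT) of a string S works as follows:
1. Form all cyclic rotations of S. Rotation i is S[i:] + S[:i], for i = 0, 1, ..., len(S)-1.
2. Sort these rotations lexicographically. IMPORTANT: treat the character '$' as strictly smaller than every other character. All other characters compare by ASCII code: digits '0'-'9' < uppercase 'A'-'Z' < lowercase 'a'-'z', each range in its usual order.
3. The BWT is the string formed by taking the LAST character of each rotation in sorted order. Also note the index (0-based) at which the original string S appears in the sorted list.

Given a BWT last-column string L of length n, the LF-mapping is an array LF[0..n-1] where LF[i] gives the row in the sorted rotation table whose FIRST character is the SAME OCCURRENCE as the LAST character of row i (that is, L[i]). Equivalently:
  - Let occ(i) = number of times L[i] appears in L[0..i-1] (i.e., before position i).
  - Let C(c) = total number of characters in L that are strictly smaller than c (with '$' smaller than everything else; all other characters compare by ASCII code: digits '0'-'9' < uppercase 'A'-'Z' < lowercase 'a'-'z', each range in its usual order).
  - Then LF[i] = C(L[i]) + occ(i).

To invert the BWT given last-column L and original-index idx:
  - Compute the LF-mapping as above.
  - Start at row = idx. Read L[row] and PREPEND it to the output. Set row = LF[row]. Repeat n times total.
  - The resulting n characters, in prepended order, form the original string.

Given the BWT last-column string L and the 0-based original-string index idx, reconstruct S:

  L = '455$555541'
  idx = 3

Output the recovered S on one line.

Answer: 455515554$

Derivation:
LF mapping: 2 4 5 0 6 7 8 9 3 1
Walk LF starting at row 3, prepending L[row]:
  step 1: row=3, L[3]='$', prepend. Next row=LF[3]=0
  step 2: row=0, L[0]='4', prepend. Next row=LF[0]=2
  step 3: row=2, L[2]='5', prepend. Next row=LF[2]=5
  step 4: row=5, L[5]='5', prepend. Next row=LF[5]=7
  step 5: row=7, L[7]='5', prepend. Next row=LF[7]=9
  step 6: row=9, L[9]='1', prepend. Next row=LF[9]=1
  step 7: row=1, L[1]='5', prepend. Next row=LF[1]=4
  step 8: row=4, L[4]='5', prepend. Next row=LF[4]=6
  step 9: row=6, L[6]='5', prepend. Next row=LF[6]=8
  step 10: row=8, L[8]='4', prepend. Next row=LF[8]=3
Reversed output: 455515554$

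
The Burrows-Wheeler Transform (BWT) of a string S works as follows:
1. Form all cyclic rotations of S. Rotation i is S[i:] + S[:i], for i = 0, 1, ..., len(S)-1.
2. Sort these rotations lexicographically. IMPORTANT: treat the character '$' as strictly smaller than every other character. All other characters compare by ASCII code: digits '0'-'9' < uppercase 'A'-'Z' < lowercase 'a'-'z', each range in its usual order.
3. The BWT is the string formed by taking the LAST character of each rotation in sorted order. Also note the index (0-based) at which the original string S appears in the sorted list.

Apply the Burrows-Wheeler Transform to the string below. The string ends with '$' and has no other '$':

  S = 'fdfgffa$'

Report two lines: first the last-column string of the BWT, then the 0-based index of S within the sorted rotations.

Answer: afff$gdf
4

Derivation:
All 8 rotations (rotation i = S[i:]+S[:i]):
  rot[0] = fdfgffa$
  rot[1] = dfgffa$f
  rot[2] = fgffa$fd
  rot[3] = gffa$fdf
  rot[4] = ffa$fdfg
  rot[5] = fa$fdfgf
  rot[6] = a$fdfgff
  rot[7] = $fdfgffa
Sorted (with $ < everything):
  sorted[0] = $fdfgffa  (last char: 'a')
  sorted[1] = a$fdfgff  (last char: 'f')
  sorted[2] = dfgffa$f  (last char: 'f')
  sorted[3] = fa$fdfgf  (last char: 'f')
  sorted[4] = fdfgffa$  (last char: '$')
  sorted[5] = ffa$fdfg  (last char: 'g')
  sorted[6] = fgffa$fd  (last char: 'd')
  sorted[7] = gffa$fdf  (last char: 'f')
Last column: afff$gdf
Original string S is at sorted index 4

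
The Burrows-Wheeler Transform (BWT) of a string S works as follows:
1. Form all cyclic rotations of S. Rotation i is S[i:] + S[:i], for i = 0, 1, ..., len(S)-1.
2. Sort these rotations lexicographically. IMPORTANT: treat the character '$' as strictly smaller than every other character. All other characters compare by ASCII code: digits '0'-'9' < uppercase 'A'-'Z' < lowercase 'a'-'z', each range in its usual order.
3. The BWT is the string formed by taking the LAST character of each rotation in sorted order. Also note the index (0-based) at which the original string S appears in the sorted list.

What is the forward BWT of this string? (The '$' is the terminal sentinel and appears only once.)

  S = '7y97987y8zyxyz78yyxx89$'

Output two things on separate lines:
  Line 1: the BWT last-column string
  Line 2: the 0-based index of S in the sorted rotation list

Answer: 9z98$9x7y8y7xyy77yz8xy8
4

Derivation:
All 23 rotations (rotation i = S[i:]+S[:i]):
  rot[0] = 7y97987y8zyxyz78yyxx89$
  rot[1] = y97987y8zyxyz78yyxx89$7
  rot[2] = 97987y8zyxyz78yyxx89$7y
  rot[3] = 7987y8zyxyz78yyxx89$7y9
  rot[4] = 987y8zyxyz78yyxx89$7y97
  rot[5] = 87y8zyxyz78yyxx89$7y979
  rot[6] = 7y8zyxyz78yyxx89$7y9798
  rot[7] = y8zyxyz78yyxx89$7y97987
  rot[8] = 8zyxyz78yyxx89$7y97987y
  rot[9] = zyxyz78yyxx89$7y97987y8
  rot[10] = yxyz78yyxx89$7y97987y8z
  rot[11] = xyz78yyxx89$7y97987y8zy
  rot[12] = yz78yyxx89$7y97987y8zyx
  rot[13] = z78yyxx89$7y97987y8zyxy
  rot[14] = 78yyxx89$7y97987y8zyxyz
  rot[15] = 8yyxx89$7y97987y8zyxyz7
  rot[16] = yyxx89$7y97987y8zyxyz78
  rot[17] = yxx89$7y97987y8zyxyz78y
  rot[18] = xx89$7y97987y8zyxyz78yy
  rot[19] = x89$7y97987y8zyxyz78yyx
  rot[20] = 89$7y97987y8zyxyz78yyxx
  rot[21] = 9$7y97987y8zyxyz78yyxx8
  rot[22] = $7y97987y8zyxyz78yyxx89
Sorted (with $ < everything):
  sorted[0] = $7y97987y8zyxyz78yyxx89  (last char: '9')
  sorted[1] = 78yyxx89$7y97987y8zyxyz  (last char: 'z')
  sorted[2] = 7987y8zyxyz78yyxx89$7y9  (last char: '9')
  sorted[3] = 7y8zyxyz78yyxx89$7y9798  (last char: '8')
  sorted[4] = 7y97987y8zyxyz78yyxx89$  (last char: '$')
  sorted[5] = 87y8zyxyz78yyxx89$7y979  (last char: '9')
  sorted[6] = 89$7y97987y8zyxyz78yyxx  (last char: 'x')
  sorted[7] = 8yyxx89$7y97987y8zyxyz7  (last char: '7')
  sorted[8] = 8zyxyz78yyxx89$7y97987y  (last char: 'y')
  sorted[9] = 9$7y97987y8zyxyz78yyxx8  (last char: '8')
  sorted[10] = 97987y8zyxyz78yyxx89$7y  (last char: 'y')
  sorted[11] = 987y8zyxyz78yyxx89$7y97  (last char: '7')
  sorted[12] = x89$7y97987y8zyxyz78yyx  (last char: 'x')
  sorted[13] = xx89$7y97987y8zyxyz78yy  (last char: 'y')
  sorted[14] = xyz78yyxx89$7y97987y8zy  (last char: 'y')
  sorted[15] = y8zyxyz78yyxx89$7y97987  (last char: '7')
  sorted[16] = y97987y8zyxyz78yyxx89$7  (last char: '7')
  sorted[17] = yxx89$7y97987y8zyxyz78y  (last char: 'y')
  sorted[18] = yxyz78yyxx89$7y97987y8z  (last char: 'z')
  sorted[19] = yyxx89$7y97987y8zyxyz78  (last char: '8')
  sorted[20] = yz78yyxx89$7y97987y8zyx  (last char: 'x')
  sorted[21] = z78yyxx89$7y97987y8zyxy  (last char: 'y')
  sorted[22] = zyxyz78yyxx89$7y97987y8  (last char: '8')
Last column: 9z98$9x7y8y7xyy77yz8xy8
Original string S is at sorted index 4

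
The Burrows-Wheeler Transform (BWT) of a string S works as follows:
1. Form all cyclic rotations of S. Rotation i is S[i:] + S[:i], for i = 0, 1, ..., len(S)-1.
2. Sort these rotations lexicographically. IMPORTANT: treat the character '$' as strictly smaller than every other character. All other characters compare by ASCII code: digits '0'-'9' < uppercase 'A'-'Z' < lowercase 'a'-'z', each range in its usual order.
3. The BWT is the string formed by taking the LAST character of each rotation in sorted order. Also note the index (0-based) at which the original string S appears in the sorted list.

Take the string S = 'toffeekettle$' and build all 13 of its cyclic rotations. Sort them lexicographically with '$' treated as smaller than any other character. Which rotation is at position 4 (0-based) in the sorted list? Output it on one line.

All 13 rotations (rotation i = S[i:]+S[:i]):
  rot[0] = toffeekettle$
  rot[1] = offeekettle$t
  rot[2] = ffeekettle$to
  rot[3] = feekettle$tof
  rot[4] = eekettle$toff
  rot[5] = ekettle$toffe
  rot[6] = kettle$toffee
  rot[7] = ettle$toffeek
  rot[8] = ttle$toffeeke
  rot[9] = tle$toffeeket
  rot[10] = le$toffeekett
  rot[11] = e$toffeekettl
  rot[12] = $toffeekettle
Sorted (with $ < everything):
  sorted[0] = $toffeekettle
  sorted[1] = e$toffeekettl
  sorted[2] = eekettle$toff
  sorted[3] = ekettle$toffe
  sorted[4] = ettle$toffeek
  sorted[5] = feekettle$tof
  sorted[6] = ffeekettle$to
  sorted[7] = kettle$toffee
  sorted[8] = le$toffeekett
  sorted[9] = offeekettle$t
  sorted[10] = tle$toffeeket
  sorted[11] = toffeekettle$
  sorted[12] = ttle$toffeeke
sorted[4] = ettle$toffeek

Answer: ettle$toffeek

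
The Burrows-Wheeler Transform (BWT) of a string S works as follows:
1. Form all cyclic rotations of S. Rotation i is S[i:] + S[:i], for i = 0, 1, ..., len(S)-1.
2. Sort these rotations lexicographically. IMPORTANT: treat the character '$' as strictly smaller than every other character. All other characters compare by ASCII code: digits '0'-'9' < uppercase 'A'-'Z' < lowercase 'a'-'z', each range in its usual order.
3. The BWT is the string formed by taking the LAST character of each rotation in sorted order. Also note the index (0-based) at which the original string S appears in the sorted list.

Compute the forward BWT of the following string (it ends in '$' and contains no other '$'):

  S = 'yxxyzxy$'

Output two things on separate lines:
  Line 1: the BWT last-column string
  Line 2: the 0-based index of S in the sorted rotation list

All 8 rotations (rotation i = S[i:]+S[:i]):
  rot[0] = yxxyzxy$
  rot[1] = xxyzxy$y
  rot[2] = xyzxy$yx
  rot[3] = yzxy$yxx
  rot[4] = zxy$yxxy
  rot[5] = xy$yxxyz
  rot[6] = y$yxxyzx
  rot[7] = $yxxyzxy
Sorted (with $ < everything):
  sorted[0] = $yxxyzxy  (last char: 'y')
  sorted[1] = xxyzxy$y  (last char: 'y')
  sorted[2] = xy$yxxyz  (last char: 'z')
  sorted[3] = xyzxy$yx  (last char: 'x')
  sorted[4] = y$yxxyzx  (last char: 'x')
  sorted[5] = yxxyzxy$  (last char: '$')
  sorted[6] = yzxy$yxx  (last char: 'x')
  sorted[7] = zxy$yxxy  (last char: 'y')
Last column: yyzxx$xy
Original string S is at sorted index 5

Answer: yyzxx$xy
5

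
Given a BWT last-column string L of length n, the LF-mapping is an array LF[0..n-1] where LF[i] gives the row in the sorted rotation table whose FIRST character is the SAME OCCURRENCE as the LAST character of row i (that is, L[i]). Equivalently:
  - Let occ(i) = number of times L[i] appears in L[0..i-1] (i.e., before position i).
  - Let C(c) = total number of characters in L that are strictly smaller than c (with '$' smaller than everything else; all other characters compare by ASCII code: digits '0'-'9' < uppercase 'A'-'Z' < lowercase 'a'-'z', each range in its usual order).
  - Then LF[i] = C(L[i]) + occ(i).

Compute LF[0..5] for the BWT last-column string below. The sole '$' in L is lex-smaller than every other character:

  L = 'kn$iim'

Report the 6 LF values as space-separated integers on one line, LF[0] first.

Answer: 3 5 0 1 2 4

Derivation:
Char counts: '$':1, 'i':2, 'k':1, 'm':1, 'n':1
C (first-col start): C('$')=0, C('i')=1, C('k')=3, C('m')=4, C('n')=5
L[0]='k': occ=0, LF[0]=C('k')+0=3+0=3
L[1]='n': occ=0, LF[1]=C('n')+0=5+0=5
L[2]='$': occ=0, LF[2]=C('$')+0=0+0=0
L[3]='i': occ=0, LF[3]=C('i')+0=1+0=1
L[4]='i': occ=1, LF[4]=C('i')+1=1+1=2
L[5]='m': occ=0, LF[5]=C('m')+0=4+0=4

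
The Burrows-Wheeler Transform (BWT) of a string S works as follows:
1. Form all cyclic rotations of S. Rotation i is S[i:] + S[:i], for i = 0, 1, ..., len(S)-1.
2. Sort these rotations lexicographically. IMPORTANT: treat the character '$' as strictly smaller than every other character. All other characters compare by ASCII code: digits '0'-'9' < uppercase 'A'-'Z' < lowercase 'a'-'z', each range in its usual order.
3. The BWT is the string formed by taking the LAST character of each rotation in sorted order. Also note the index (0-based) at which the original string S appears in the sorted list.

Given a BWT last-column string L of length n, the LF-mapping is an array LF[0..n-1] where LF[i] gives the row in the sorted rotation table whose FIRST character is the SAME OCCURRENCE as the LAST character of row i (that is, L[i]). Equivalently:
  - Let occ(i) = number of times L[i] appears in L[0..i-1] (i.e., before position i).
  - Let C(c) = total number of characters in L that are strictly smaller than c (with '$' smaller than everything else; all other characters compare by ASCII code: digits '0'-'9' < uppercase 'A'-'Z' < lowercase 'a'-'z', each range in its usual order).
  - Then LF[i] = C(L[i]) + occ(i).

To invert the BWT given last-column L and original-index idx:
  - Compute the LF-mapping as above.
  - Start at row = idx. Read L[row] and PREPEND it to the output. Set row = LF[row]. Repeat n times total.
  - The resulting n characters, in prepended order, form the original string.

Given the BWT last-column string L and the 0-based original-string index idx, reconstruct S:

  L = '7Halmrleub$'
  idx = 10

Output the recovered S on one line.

LF mapping: 1 2 3 6 8 9 7 5 10 4 0
Walk LF starting at row 10, prepending L[row]:
  step 1: row=10, L[10]='$', prepend. Next row=LF[10]=0
  step 2: row=0, L[0]='7', prepend. Next row=LF[0]=1
  step 3: row=1, L[1]='H', prepend. Next row=LF[1]=2
  step 4: row=2, L[2]='a', prepend. Next row=LF[2]=3
  step 5: row=3, L[3]='l', prepend. Next row=LF[3]=6
  step 6: row=6, L[6]='l', prepend. Next row=LF[6]=7
  step 7: row=7, L[7]='e', prepend. Next row=LF[7]=5
  step 8: row=5, L[5]='r', prepend. Next row=LF[5]=9
  step 9: row=9, L[9]='b', prepend. Next row=LF[9]=4
  step 10: row=4, L[4]='m', prepend. Next row=LF[4]=8
  step 11: row=8, L[8]='u', prepend. Next row=LF[8]=10
Reversed output: umbrellaH7$

Answer: umbrellaH7$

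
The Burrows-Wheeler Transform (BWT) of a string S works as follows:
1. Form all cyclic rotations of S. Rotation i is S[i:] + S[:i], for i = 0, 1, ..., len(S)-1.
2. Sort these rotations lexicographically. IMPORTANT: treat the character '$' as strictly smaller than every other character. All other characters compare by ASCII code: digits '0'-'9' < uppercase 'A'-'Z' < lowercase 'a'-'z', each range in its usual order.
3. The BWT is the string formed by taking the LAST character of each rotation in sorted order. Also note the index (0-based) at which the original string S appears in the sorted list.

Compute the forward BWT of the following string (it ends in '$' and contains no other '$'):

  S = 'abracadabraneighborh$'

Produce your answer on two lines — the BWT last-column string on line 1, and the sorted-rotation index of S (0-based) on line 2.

Answer: h$drcrhaaaanirgeabbbo
1

Derivation:
All 21 rotations (rotation i = S[i:]+S[:i]):
  rot[0] = abracadabraneighborh$
  rot[1] = bracadabraneighborh$a
  rot[2] = racadabraneighborh$ab
  rot[3] = acadabraneighborh$abr
  rot[4] = cadabraneighborh$abra
  rot[5] = adabraneighborh$abrac
  rot[6] = dabraneighborh$abraca
  rot[7] = abraneighborh$abracad
  rot[8] = braneighborh$abracada
  rot[9] = raneighborh$abracadab
  rot[10] = aneighborh$abracadabr
  rot[11] = neighborh$abracadabra
  rot[12] = eighborh$abracadabran
  rot[13] = ighborh$abracadabrane
  rot[14] = ghborh$abracadabranei
  rot[15] = hborh$abracadabraneig
  rot[16] = borh$abracadabraneigh
  rot[17] = orh$abracadabraneighb
  rot[18] = rh$abracadabraneighbo
  rot[19] = h$abracadabraneighbor
  rot[20] = $abracadabraneighborh
Sorted (with $ < everything):
  sorted[0] = $abracadabraneighborh  (last char: 'h')
  sorted[1] = abracadabraneighborh$  (last char: '$')
  sorted[2] = abraneighborh$abracad  (last char: 'd')
  sorted[3] = acadabraneighborh$abr  (last char: 'r')
  sorted[4] = adabraneighborh$abrac  (last char: 'c')
  sorted[5] = aneighborh$abracadabr  (last char: 'r')
  sorted[6] = borh$abracadabraneigh  (last char: 'h')
  sorted[7] = bracadabraneighborh$a  (last char: 'a')
  sorted[8] = braneighborh$abracada  (last char: 'a')
  sorted[9] = cadabraneighborh$abra  (last char: 'a')
  sorted[10] = dabraneighborh$abraca  (last char: 'a')
  sorted[11] = eighborh$abracadabran  (last char: 'n')
  sorted[12] = ghborh$abracadabranei  (last char: 'i')
  sorted[13] = h$abracadabraneighbor  (last char: 'r')
  sorted[14] = hborh$abracadabraneig  (last char: 'g')
  sorted[15] = ighborh$abracadabrane  (last char: 'e')
  sorted[16] = neighborh$abracadabra  (last char: 'a')
  sorted[17] = orh$abracadabraneighb  (last char: 'b')
  sorted[18] = racadabraneighborh$ab  (last char: 'b')
  sorted[19] = raneighborh$abracadab  (last char: 'b')
  sorted[20] = rh$abracadabraneighbo  (last char: 'o')
Last column: h$drcrhaaaanirgeabbbo
Original string S is at sorted index 1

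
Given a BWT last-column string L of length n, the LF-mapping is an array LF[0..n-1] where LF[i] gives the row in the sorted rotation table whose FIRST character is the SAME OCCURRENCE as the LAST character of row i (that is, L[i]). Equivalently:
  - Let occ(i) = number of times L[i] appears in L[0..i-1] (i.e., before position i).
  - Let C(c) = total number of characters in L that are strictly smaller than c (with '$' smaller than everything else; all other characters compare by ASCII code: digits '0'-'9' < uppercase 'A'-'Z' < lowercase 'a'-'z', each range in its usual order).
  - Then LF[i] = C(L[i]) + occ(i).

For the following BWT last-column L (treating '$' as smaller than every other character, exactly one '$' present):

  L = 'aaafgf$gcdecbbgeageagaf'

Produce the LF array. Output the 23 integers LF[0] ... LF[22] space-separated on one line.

Char counts: '$':1, 'a':6, 'b':2, 'c':2, 'd':1, 'e':3, 'f':3, 'g':5
C (first-col start): C('$')=0, C('a')=1, C('b')=7, C('c')=9, C('d')=11, C('e')=12, C('f')=15, C('g')=18
L[0]='a': occ=0, LF[0]=C('a')+0=1+0=1
L[1]='a': occ=1, LF[1]=C('a')+1=1+1=2
L[2]='a': occ=2, LF[2]=C('a')+2=1+2=3
L[3]='f': occ=0, LF[3]=C('f')+0=15+0=15
L[4]='g': occ=0, LF[4]=C('g')+0=18+0=18
L[5]='f': occ=1, LF[5]=C('f')+1=15+1=16
L[6]='$': occ=0, LF[6]=C('$')+0=0+0=0
L[7]='g': occ=1, LF[7]=C('g')+1=18+1=19
L[8]='c': occ=0, LF[8]=C('c')+0=9+0=9
L[9]='d': occ=0, LF[9]=C('d')+0=11+0=11
L[10]='e': occ=0, LF[10]=C('e')+0=12+0=12
L[11]='c': occ=1, LF[11]=C('c')+1=9+1=10
L[12]='b': occ=0, LF[12]=C('b')+0=7+0=7
L[13]='b': occ=1, LF[13]=C('b')+1=7+1=8
L[14]='g': occ=2, LF[14]=C('g')+2=18+2=20
L[15]='e': occ=1, LF[15]=C('e')+1=12+1=13
L[16]='a': occ=3, LF[16]=C('a')+3=1+3=4
L[17]='g': occ=3, LF[17]=C('g')+3=18+3=21
L[18]='e': occ=2, LF[18]=C('e')+2=12+2=14
L[19]='a': occ=4, LF[19]=C('a')+4=1+4=5
L[20]='g': occ=4, LF[20]=C('g')+4=18+4=22
L[21]='a': occ=5, LF[21]=C('a')+5=1+5=6
L[22]='f': occ=2, LF[22]=C('f')+2=15+2=17

Answer: 1 2 3 15 18 16 0 19 9 11 12 10 7 8 20 13 4 21 14 5 22 6 17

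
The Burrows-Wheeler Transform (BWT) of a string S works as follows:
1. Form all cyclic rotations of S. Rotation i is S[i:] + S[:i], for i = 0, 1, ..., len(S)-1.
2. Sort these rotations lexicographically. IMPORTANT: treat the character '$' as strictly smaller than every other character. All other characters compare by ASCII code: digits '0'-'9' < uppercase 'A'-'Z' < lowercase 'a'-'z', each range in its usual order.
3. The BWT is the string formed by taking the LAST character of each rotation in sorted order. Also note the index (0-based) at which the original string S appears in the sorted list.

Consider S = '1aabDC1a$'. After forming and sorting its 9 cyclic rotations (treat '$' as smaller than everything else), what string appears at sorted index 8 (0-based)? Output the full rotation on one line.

All 9 rotations (rotation i = S[i:]+S[:i]):
  rot[0] = 1aabDC1a$
  rot[1] = aabDC1a$1
  rot[2] = abDC1a$1a
  rot[3] = bDC1a$1aa
  rot[4] = DC1a$1aab
  rot[5] = C1a$1aabD
  rot[6] = 1a$1aabDC
  rot[7] = a$1aabDC1
  rot[8] = $1aabDC1a
Sorted (with $ < everything):
  sorted[0] = $1aabDC1a
  sorted[1] = 1a$1aabDC
  sorted[2] = 1aabDC1a$
  sorted[3] = C1a$1aabD
  sorted[4] = DC1a$1aab
  sorted[5] = a$1aabDC1
  sorted[6] = aabDC1a$1
  sorted[7] = abDC1a$1a
  sorted[8] = bDC1a$1aa
sorted[8] = bDC1a$1aa

Answer: bDC1a$1aa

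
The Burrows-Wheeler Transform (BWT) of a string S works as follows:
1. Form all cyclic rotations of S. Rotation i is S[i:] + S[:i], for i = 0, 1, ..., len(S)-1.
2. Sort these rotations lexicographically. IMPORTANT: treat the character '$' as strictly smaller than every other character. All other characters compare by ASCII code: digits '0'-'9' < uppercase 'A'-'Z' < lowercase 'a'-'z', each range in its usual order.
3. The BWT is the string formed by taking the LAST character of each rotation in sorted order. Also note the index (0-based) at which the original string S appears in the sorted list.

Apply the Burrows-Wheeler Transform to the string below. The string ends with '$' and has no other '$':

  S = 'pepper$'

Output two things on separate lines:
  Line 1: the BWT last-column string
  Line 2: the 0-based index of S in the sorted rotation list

Answer: rpp$pee
3

Derivation:
All 7 rotations (rotation i = S[i:]+S[:i]):
  rot[0] = pepper$
  rot[1] = epper$p
  rot[2] = pper$pe
  rot[3] = per$pep
  rot[4] = er$pepp
  rot[5] = r$peppe
  rot[6] = $pepper
Sorted (with $ < everything):
  sorted[0] = $pepper  (last char: 'r')
  sorted[1] = epper$p  (last char: 'p')
  sorted[2] = er$pepp  (last char: 'p')
  sorted[3] = pepper$  (last char: '$')
  sorted[4] = per$pep  (last char: 'p')
  sorted[5] = pper$pe  (last char: 'e')
  sorted[6] = r$peppe  (last char: 'e')
Last column: rpp$pee
Original string S is at sorted index 3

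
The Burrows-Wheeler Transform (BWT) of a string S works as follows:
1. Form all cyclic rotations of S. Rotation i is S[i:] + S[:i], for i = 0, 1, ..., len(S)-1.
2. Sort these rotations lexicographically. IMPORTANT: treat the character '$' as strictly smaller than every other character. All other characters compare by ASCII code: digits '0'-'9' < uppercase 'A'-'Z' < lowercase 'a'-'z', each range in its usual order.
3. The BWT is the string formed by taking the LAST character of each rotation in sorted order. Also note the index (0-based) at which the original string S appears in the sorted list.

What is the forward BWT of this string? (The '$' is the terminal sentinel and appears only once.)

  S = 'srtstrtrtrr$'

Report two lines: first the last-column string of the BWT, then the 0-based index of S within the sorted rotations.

Answer: rrttts$trrsr
6

Derivation:
All 12 rotations (rotation i = S[i:]+S[:i]):
  rot[0] = srtstrtrtrr$
  rot[1] = rtstrtrtrr$s
  rot[2] = tstrtrtrr$sr
  rot[3] = strtrtrr$srt
  rot[4] = trtrtrr$srts
  rot[5] = rtrtrr$srtst
  rot[6] = trtrr$srtstr
  rot[7] = rtrr$srtstrt
  rot[8] = trr$srtstrtr
  rot[9] = rr$srtstrtrt
  rot[10] = r$srtstrtrtr
  rot[11] = $srtstrtrtrr
Sorted (with $ < everything):
  sorted[0] = $srtstrtrtrr  (last char: 'r')
  sorted[1] = r$srtstrtrtr  (last char: 'r')
  sorted[2] = rr$srtstrtrt  (last char: 't')
  sorted[3] = rtrr$srtstrt  (last char: 't')
  sorted[4] = rtrtrr$srtst  (last char: 't')
  sorted[5] = rtstrtrtrr$s  (last char: 's')
  sorted[6] = srtstrtrtrr$  (last char: '$')
  sorted[7] = strtrtrr$srt  (last char: 't')
  sorted[8] = trr$srtstrtr  (last char: 'r')
  sorted[9] = trtrr$srtstr  (last char: 'r')
  sorted[10] = trtrtrr$srts  (last char: 's')
  sorted[11] = tstrtrtrr$sr  (last char: 'r')
Last column: rrttts$trrsr
Original string S is at sorted index 6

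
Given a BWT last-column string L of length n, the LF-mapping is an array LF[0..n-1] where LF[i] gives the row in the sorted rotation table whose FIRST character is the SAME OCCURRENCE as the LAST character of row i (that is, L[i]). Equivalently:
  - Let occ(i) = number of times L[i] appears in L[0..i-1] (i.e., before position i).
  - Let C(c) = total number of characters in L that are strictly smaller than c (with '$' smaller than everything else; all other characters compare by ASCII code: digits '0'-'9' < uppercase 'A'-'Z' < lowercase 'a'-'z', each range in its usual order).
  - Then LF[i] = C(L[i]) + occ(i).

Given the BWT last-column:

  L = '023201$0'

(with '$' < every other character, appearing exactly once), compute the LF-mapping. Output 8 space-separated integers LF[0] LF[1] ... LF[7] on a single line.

Char counts: '$':1, '0':3, '1':1, '2':2, '3':1
C (first-col start): C('$')=0, C('0')=1, C('1')=4, C('2')=5, C('3')=7
L[0]='0': occ=0, LF[0]=C('0')+0=1+0=1
L[1]='2': occ=0, LF[1]=C('2')+0=5+0=5
L[2]='3': occ=0, LF[2]=C('3')+0=7+0=7
L[3]='2': occ=1, LF[3]=C('2')+1=5+1=6
L[4]='0': occ=1, LF[4]=C('0')+1=1+1=2
L[5]='1': occ=0, LF[5]=C('1')+0=4+0=4
L[6]='$': occ=0, LF[6]=C('$')+0=0+0=0
L[7]='0': occ=2, LF[7]=C('0')+2=1+2=3

Answer: 1 5 7 6 2 4 0 3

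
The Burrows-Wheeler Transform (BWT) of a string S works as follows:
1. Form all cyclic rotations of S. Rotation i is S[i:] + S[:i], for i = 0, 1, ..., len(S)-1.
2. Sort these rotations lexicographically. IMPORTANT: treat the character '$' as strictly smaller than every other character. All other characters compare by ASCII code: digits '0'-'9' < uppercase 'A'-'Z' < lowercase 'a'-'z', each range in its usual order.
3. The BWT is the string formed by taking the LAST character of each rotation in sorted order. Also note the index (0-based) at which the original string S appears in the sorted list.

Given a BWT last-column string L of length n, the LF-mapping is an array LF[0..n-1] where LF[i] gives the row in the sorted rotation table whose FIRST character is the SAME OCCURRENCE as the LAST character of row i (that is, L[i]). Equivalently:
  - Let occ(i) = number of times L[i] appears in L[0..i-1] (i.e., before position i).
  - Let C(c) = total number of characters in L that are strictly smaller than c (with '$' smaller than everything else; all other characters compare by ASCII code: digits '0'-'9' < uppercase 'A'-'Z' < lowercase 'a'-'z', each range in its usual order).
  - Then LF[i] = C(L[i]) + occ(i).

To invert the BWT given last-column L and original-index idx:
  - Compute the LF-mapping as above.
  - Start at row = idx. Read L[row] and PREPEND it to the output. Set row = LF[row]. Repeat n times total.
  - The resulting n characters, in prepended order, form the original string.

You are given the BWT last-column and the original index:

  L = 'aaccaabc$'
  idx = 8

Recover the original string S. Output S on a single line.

Answer: ccaabcaa$

Derivation:
LF mapping: 1 2 6 7 3 4 5 8 0
Walk LF starting at row 8, prepending L[row]:
  step 1: row=8, L[8]='$', prepend. Next row=LF[8]=0
  step 2: row=0, L[0]='a', prepend. Next row=LF[0]=1
  step 3: row=1, L[1]='a', prepend. Next row=LF[1]=2
  step 4: row=2, L[2]='c', prepend. Next row=LF[2]=6
  step 5: row=6, L[6]='b', prepend. Next row=LF[6]=5
  step 6: row=5, L[5]='a', prepend. Next row=LF[5]=4
  step 7: row=4, L[4]='a', prepend. Next row=LF[4]=3
  step 8: row=3, L[3]='c', prepend. Next row=LF[3]=7
  step 9: row=7, L[7]='c', prepend. Next row=LF[7]=8
Reversed output: ccaabcaa$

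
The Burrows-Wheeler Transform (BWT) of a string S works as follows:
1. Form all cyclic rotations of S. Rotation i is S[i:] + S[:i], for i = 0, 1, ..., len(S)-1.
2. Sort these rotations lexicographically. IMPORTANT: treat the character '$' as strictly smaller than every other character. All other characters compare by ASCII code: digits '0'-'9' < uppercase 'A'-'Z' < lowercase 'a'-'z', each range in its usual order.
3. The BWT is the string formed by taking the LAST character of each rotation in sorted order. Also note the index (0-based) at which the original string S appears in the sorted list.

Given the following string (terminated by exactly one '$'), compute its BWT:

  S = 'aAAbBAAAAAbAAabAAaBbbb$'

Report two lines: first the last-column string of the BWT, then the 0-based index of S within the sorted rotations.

All 23 rotations (rotation i = S[i:]+S[:i]):
  rot[0] = aAAbBAAAAAbAAabAAaBbbb$
  rot[1] = AAbBAAAAAbAAabAAaBbbb$a
  rot[2] = AbBAAAAAbAAabAAaBbbb$aA
  rot[3] = bBAAAAAbAAabAAaBbbb$aAA
  rot[4] = BAAAAAbAAabAAaBbbb$aAAb
  rot[5] = AAAAAbAAabAAaBbbb$aAAbB
  rot[6] = AAAAbAAabAAaBbbb$aAAbBA
  rot[7] = AAAbAAabAAaBbbb$aAAbBAA
  rot[8] = AAbAAabAAaBbbb$aAAbBAAA
  rot[9] = AbAAabAAaBbbb$aAAbBAAAA
  rot[10] = bAAabAAaBbbb$aAAbBAAAAA
  rot[11] = AAabAAaBbbb$aAAbBAAAAAb
  rot[12] = AabAAaBbbb$aAAbBAAAAAbA
  rot[13] = abAAaBbbb$aAAbBAAAAAbAA
  rot[14] = bAAaBbbb$aAAbBAAAAAbAAa
  rot[15] = AAaBbbb$aAAbBAAAAAbAAab
  rot[16] = AaBbbb$aAAbBAAAAAbAAabA
  rot[17] = aBbbb$aAAbBAAAAAbAAabAA
  rot[18] = Bbbb$aAAbBAAAAAbAAabAAa
  rot[19] = bbb$aAAbBAAAAAbAAabAAaB
  rot[20] = bb$aAAbBAAAAAbAAabAAaBb
  rot[21] = b$aAAbBAAAAAbAAabAAaBbb
  rot[22] = $aAAbBAAAAAbAAabAAaBbbb
Sorted (with $ < everything):
  sorted[0] = $aAAbBAAAAAbAAabAAaBbbb  (last char: 'b')
  sorted[1] = AAAAAbAAabAAaBbbb$aAAbB  (last char: 'B')
  sorted[2] = AAAAbAAabAAaBbbb$aAAbBA  (last char: 'A')
  sorted[3] = AAAbAAabAAaBbbb$aAAbBAA  (last char: 'A')
  sorted[4] = AAaBbbb$aAAbBAAAAAbAAab  (last char: 'b')
  sorted[5] = AAabAAaBbbb$aAAbBAAAAAb  (last char: 'b')
  sorted[6] = AAbAAabAAaBbbb$aAAbBAAA  (last char: 'A')
  sorted[7] = AAbBAAAAAbAAabAAaBbbb$a  (last char: 'a')
  sorted[8] = AaBbbb$aAAbBAAAAAbAAabA  (last char: 'A')
  sorted[9] = AabAAaBbbb$aAAbBAAAAAbA  (last char: 'A')
  sorted[10] = AbAAabAAaBbbb$aAAbBAAAA  (last char: 'A')
  sorted[11] = AbBAAAAAbAAabAAaBbbb$aA  (last char: 'A')
  sorted[12] = BAAAAAbAAabAAaBbbb$aAAb  (last char: 'b')
  sorted[13] = Bbbb$aAAbBAAAAAbAAabAAa  (last char: 'a')
  sorted[14] = aAAbBAAAAAbAAabAAaBbbb$  (last char: '$')
  sorted[15] = aBbbb$aAAbBAAAAAbAAabAA  (last char: 'A')
  sorted[16] = abAAaBbbb$aAAbBAAAAAbAA  (last char: 'A')
  sorted[17] = b$aAAbBAAAAAbAAabAAaBbb  (last char: 'b')
  sorted[18] = bAAaBbbb$aAAbBAAAAAbAAa  (last char: 'a')
  sorted[19] = bAAabAAaBbbb$aAAbBAAAAA  (last char: 'A')
  sorted[20] = bBAAAAAbAAabAAaBbbb$aAA  (last char: 'A')
  sorted[21] = bb$aAAbBAAAAAbAAabAAaBb  (last char: 'b')
  sorted[22] = bbb$aAAbBAAAAAbAAabAAaB  (last char: 'B')
Last column: bBAAbbAaAAAAba$AAbaAAbB
Original string S is at sorted index 14

Answer: bBAAbbAaAAAAba$AAbaAAbB
14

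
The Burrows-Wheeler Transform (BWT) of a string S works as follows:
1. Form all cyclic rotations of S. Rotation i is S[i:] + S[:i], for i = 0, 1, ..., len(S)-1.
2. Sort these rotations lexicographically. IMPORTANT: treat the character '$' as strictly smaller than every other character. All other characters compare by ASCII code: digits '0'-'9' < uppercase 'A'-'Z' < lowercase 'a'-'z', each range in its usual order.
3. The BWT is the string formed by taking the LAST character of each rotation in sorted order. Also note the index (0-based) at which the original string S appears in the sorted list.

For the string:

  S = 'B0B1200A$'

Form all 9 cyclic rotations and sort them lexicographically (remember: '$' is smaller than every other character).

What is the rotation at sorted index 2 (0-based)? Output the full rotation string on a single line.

All 9 rotations (rotation i = S[i:]+S[:i]):
  rot[0] = B0B1200A$
  rot[1] = 0B1200A$B
  rot[2] = B1200A$B0
  rot[3] = 1200A$B0B
  rot[4] = 200A$B0B1
  rot[5] = 00A$B0B12
  rot[6] = 0A$B0B120
  rot[7] = A$B0B1200
  rot[8] = $B0B1200A
Sorted (with $ < everything):
  sorted[0] = $B0B1200A
  sorted[1] = 00A$B0B12
  sorted[2] = 0A$B0B120
  sorted[3] = 0B1200A$B
  sorted[4] = 1200A$B0B
  sorted[5] = 200A$B0B1
  sorted[6] = A$B0B1200
  sorted[7] = B0B1200A$
  sorted[8] = B1200A$B0
sorted[2] = 0A$B0B120

Answer: 0A$B0B120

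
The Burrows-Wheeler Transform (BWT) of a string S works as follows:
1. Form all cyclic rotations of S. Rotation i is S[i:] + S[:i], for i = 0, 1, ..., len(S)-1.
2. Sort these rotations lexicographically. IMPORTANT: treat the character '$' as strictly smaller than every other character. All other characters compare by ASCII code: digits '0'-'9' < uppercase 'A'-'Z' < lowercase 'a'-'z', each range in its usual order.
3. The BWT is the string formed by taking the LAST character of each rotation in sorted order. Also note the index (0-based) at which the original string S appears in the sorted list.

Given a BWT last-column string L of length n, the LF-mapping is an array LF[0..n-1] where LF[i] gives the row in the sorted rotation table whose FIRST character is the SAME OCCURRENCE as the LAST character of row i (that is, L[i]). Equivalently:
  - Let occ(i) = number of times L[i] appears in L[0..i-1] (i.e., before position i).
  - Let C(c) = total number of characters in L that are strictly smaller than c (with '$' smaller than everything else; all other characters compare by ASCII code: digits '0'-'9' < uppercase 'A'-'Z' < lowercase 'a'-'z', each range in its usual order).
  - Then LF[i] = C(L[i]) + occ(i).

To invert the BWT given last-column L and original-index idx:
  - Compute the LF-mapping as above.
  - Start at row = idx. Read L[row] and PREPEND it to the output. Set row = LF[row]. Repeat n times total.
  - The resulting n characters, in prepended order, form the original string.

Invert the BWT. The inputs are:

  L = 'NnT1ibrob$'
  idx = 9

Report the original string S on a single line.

LF mapping: 2 7 3 1 6 4 9 8 5 0
Walk LF starting at row 9, prepending L[row]:
  step 1: row=9, L[9]='$', prepend. Next row=LF[9]=0
  step 2: row=0, L[0]='N', prepend. Next row=LF[0]=2
  step 3: row=2, L[2]='T', prepend. Next row=LF[2]=3
  step 4: row=3, L[3]='1', prepend. Next row=LF[3]=1
  step 5: row=1, L[1]='n', prepend. Next row=LF[1]=7
  step 6: row=7, L[7]='o', prepend. Next row=LF[7]=8
  step 7: row=8, L[8]='b', prepend. Next row=LF[8]=5
  step 8: row=5, L[5]='b', prepend. Next row=LF[5]=4
  step 9: row=4, L[4]='i', prepend. Next row=LF[4]=6
  step 10: row=6, L[6]='r', prepend. Next row=LF[6]=9
Reversed output: ribbon1TN$

Answer: ribbon1TN$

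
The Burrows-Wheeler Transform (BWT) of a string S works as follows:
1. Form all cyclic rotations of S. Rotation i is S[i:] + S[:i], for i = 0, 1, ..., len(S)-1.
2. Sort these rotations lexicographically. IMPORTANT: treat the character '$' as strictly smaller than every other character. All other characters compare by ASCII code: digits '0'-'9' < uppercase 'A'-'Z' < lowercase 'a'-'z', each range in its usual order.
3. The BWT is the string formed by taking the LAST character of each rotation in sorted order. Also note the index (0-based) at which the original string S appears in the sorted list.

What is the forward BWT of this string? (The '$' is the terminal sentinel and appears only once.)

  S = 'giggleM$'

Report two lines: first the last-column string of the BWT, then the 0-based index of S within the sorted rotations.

Answer: Meli$ggg
4

Derivation:
All 8 rotations (rotation i = S[i:]+S[:i]):
  rot[0] = giggleM$
  rot[1] = iggleM$g
  rot[2] = ggleM$gi
  rot[3] = gleM$gig
  rot[4] = leM$gigg
  rot[5] = eM$giggl
  rot[6] = M$giggle
  rot[7] = $giggleM
Sorted (with $ < everything):
  sorted[0] = $giggleM  (last char: 'M')
  sorted[1] = M$giggle  (last char: 'e')
  sorted[2] = eM$giggl  (last char: 'l')
  sorted[3] = ggleM$gi  (last char: 'i')
  sorted[4] = giggleM$  (last char: '$')
  sorted[5] = gleM$gig  (last char: 'g')
  sorted[6] = iggleM$g  (last char: 'g')
  sorted[7] = leM$gigg  (last char: 'g')
Last column: Meli$ggg
Original string S is at sorted index 4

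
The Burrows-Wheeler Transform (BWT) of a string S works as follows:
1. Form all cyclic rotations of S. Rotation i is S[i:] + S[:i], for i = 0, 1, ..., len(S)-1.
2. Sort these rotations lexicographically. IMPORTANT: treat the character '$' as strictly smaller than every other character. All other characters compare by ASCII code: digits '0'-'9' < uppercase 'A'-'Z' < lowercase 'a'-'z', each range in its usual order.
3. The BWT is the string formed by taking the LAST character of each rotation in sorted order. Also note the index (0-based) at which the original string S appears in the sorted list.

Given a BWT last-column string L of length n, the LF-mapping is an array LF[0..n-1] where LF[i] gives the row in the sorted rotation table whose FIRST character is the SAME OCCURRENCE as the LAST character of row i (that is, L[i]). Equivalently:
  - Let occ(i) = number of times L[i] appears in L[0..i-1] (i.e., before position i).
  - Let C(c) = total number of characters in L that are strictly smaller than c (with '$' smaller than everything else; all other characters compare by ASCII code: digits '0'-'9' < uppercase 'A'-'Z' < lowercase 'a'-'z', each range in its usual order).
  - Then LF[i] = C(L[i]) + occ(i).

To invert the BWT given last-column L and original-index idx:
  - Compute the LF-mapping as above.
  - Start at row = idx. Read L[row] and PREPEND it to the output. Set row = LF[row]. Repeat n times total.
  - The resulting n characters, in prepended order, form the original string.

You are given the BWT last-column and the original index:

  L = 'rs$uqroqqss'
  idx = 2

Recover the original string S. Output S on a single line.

Answer: qqssuqsorr$

Derivation:
LF mapping: 5 7 0 10 2 6 1 3 4 8 9
Walk LF starting at row 2, prepending L[row]:
  step 1: row=2, L[2]='$', prepend. Next row=LF[2]=0
  step 2: row=0, L[0]='r', prepend. Next row=LF[0]=5
  step 3: row=5, L[5]='r', prepend. Next row=LF[5]=6
  step 4: row=6, L[6]='o', prepend. Next row=LF[6]=1
  step 5: row=1, L[1]='s', prepend. Next row=LF[1]=7
  step 6: row=7, L[7]='q', prepend. Next row=LF[7]=3
  step 7: row=3, L[3]='u', prepend. Next row=LF[3]=10
  step 8: row=10, L[10]='s', prepend. Next row=LF[10]=9
  step 9: row=9, L[9]='s', prepend. Next row=LF[9]=8
  step 10: row=8, L[8]='q', prepend. Next row=LF[8]=4
  step 11: row=4, L[4]='q', prepend. Next row=LF[4]=2
Reversed output: qqssuqsorr$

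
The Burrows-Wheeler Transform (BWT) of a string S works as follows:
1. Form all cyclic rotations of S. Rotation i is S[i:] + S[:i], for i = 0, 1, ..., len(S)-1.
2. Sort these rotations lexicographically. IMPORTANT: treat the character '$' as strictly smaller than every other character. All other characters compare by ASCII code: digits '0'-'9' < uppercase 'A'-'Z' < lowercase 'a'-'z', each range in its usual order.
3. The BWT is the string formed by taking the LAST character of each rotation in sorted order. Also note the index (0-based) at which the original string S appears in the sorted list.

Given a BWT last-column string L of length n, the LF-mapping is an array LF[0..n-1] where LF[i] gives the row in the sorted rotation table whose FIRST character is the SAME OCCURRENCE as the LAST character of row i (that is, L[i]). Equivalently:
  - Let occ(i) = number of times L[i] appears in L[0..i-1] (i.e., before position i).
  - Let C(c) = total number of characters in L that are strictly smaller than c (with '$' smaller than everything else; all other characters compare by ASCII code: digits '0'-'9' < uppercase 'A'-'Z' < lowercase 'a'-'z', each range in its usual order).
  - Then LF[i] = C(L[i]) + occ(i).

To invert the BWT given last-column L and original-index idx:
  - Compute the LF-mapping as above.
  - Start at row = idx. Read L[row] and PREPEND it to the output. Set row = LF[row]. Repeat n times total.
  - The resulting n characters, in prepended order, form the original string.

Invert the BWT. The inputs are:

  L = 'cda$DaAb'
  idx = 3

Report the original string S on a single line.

LF mapping: 6 7 3 0 2 4 1 5
Walk LF starting at row 3, prepending L[row]:
  step 1: row=3, L[3]='$', prepend. Next row=LF[3]=0
  step 2: row=0, L[0]='c', prepend. Next row=LF[0]=6
  step 3: row=6, L[6]='A', prepend. Next row=LF[6]=1
  step 4: row=1, L[1]='d', prepend. Next row=LF[1]=7
  step 5: row=7, L[7]='b', prepend. Next row=LF[7]=5
  step 6: row=5, L[5]='a', prepend. Next row=LF[5]=4
  step 7: row=4, L[4]='D', prepend. Next row=LF[4]=2
  step 8: row=2, L[2]='a', prepend. Next row=LF[2]=3
Reversed output: aDabdAc$

Answer: aDabdAc$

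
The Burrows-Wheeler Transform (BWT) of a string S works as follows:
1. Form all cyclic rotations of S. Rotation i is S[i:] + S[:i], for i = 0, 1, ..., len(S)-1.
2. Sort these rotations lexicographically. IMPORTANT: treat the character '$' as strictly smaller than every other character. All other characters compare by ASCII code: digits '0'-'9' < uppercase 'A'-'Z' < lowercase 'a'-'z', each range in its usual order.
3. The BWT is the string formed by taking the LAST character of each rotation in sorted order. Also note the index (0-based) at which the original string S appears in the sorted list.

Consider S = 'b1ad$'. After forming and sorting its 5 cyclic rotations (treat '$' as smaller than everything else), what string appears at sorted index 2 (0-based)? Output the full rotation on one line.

All 5 rotations (rotation i = S[i:]+S[:i]):
  rot[0] = b1ad$
  rot[1] = 1ad$b
  rot[2] = ad$b1
  rot[3] = d$b1a
  rot[4] = $b1ad
Sorted (with $ < everything):
  sorted[0] = $b1ad
  sorted[1] = 1ad$b
  sorted[2] = ad$b1
  sorted[3] = b1ad$
  sorted[4] = d$b1a
sorted[2] = ad$b1

Answer: ad$b1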